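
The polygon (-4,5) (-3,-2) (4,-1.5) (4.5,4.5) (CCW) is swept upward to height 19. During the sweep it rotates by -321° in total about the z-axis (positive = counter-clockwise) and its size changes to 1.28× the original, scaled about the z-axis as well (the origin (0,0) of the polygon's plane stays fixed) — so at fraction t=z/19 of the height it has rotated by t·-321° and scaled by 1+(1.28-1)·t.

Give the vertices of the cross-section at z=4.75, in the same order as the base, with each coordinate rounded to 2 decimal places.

Cross-section at z=4.75: (4.55,5.12) (-2.65,2.80) (-0.86,-4.49) (5.56,-3.93)

t = z/height = 4.75/19 = 0.25
s = 1 + (scale-1)·z/height = 1 + (1.28-1)·4.75/19 = 1.070000
θ = twist·z/height = -321°·4.75/19 = -80.2500° = -1.400627 rad
cos θ = 0.169350, sin θ = -0.985556 (intermediates below are computed at full precision and shown rounded to 5 d.p.)
v1: (-4,5) → rotate → (4.25038,4.78897) → ×s → (4.54791,5.12420) → (4.55,5.12)
v2: (-3,-2) → rotate → (-2.47916,2.61797) → ×s → (-2.65270,2.80123) → (-2.65,2.80)
v3: (4,-1.5) → rotate → (-0.80094,-4.19625) → ×s → (-0.85700,-4.48999) → (-0.86,-4.49)
v4: (4.5,4.5) → rotate → (5.19708,-3.67293) → ×s → (5.56087,-3.93003) → (5.56,-3.93)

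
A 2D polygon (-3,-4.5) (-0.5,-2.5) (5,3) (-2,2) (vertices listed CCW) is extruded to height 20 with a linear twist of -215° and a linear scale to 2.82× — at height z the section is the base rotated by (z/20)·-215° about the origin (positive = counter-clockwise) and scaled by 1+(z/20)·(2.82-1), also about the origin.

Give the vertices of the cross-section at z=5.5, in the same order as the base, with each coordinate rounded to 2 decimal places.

Cross-section at z=5.5: (-8.11,0.40) (-3.60,-1.28) (7.71,-4.13) (1.04,4.12)

t = z/height = 5.5/20 = 0.275
s = 1 + (scale-1)·z/height = 1 + (2.82-1)·5.5/20 = 1.500500
θ = twist·z/height = -215°·5.5/20 = -59.1250° = -1.031926 rad
cos θ = 0.513167, sin θ = -0.858289 (intermediates below are computed at full precision and shown rounded to 5 d.p.)
v1: (-3,-4.5) → rotate → (-5.40180,0.26562) → ×s → (-8.10540,0.39856) → (-8.11,0.40)
v2: (-0.5,-2.5) → rotate → (-2.40231,-0.85377) → ×s → (-3.60466,-1.28109) → (-3.60,-1.28)
v3: (5,3) → rotate → (5.14070,-2.75194) → ×s → (7.71362,-4.12929) → (7.71,-4.13)
v4: (-2,2) → rotate → (0.69024,2.74291) → ×s → (1.03571,4.11574) → (1.04,4.12)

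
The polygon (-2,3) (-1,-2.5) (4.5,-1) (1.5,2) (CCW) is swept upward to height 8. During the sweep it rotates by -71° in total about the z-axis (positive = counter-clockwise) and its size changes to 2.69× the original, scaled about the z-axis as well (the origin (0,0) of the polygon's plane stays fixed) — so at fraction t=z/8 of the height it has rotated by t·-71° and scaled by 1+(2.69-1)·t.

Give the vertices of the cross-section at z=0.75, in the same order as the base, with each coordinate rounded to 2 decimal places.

Cross-section at z=0.75: (-1.90,3.72) (-1.49,-2.74) (5.04,-1.75) (1.99,2.10)

t = z/height = 0.75/8 = 0.09375
s = 1 + (scale-1)·z/height = 1 + (2.69-1)·0.75/8 = 1.158438
θ = twist·z/height = -71°·0.75/8 = -6.6563° = -0.116173 rad
cos θ = 0.993259, sin θ = -0.115912 (intermediates below are computed at full precision and shown rounded to 5 d.p.)
v1: (-2,3) → rotate → (-1.63878,3.21160) → ×s → (-1.89843,3.72044) → (-1.90,3.72)
v2: (-1,-2.5) → rotate → (-1.28304,-2.36724) → ×s → (-1.48632,-2.74230) → (-1.49,-2.74)
v3: (4.5,-1) → rotate → (4.35376,-1.51486) → ×s → (5.04355,-1.75488) → (5.04,-1.75)
v4: (1.5,2) → rotate → (1.72171,1.81265) → ×s → (1.99450,2.09984) → (1.99,2.10)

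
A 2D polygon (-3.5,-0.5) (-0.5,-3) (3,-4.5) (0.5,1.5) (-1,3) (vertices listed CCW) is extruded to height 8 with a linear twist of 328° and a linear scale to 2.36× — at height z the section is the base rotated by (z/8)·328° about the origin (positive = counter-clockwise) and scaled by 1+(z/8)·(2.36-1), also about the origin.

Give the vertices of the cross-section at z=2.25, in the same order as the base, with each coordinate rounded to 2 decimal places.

Cross-section at z=2.25: (0.88,-4.81) (4.17,-0.53) (6.05,4.39) (-2.10,0.61) (-4.09,-1.54)

t = z/height = 2.25/8 = 0.28125
s = 1 + (scale-1)·z/height = 1 + (2.36-1)·2.25/8 = 1.382500
θ = twist·z/height = 328°·2.25/8 = 92.2500° = 1.610066 rad
cos θ = -0.039260, sin θ = 0.999229 (intermediates below are computed at full precision and shown rounded to 5 d.p.)
v1: (-3.5,-0.5) → rotate → (0.63702,-3.47767) → ×s → (0.88069,-4.80788) → (0.88,-4.81)
v2: (-0.5,-3) → rotate → (3.01732,-0.38184) → ×s → (4.17144,-0.52789) → (4.17,-0.53)
v3: (3,-4.5) → rotate → (4.37875,3.17436) → ×s → (6.05362,4.38855) → (6.05,4.39)
v4: (0.5,1.5) → rotate → (-1.51847,0.44072) → ×s → (-2.09929,0.60930) → (-2.10,0.61)
v5: (-1,3) → rotate → (-2.95843,-1.11701) → ×s → (-4.09003,-1.54426) → (-4.09,-1.54)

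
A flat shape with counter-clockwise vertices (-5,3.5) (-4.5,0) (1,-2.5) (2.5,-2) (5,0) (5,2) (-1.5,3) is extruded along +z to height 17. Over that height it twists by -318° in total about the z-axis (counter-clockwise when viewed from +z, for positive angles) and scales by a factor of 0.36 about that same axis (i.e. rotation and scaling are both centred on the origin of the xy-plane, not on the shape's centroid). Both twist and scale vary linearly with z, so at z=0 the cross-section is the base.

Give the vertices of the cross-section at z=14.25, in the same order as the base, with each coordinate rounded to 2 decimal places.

Cross-section at z=14.25: (-1.48,-2.41) (0.13,-2.08) (1.13,0.53) (0.86,1.21) (-0.14,2.31) (-1.06,2.26) (-1.35,-0.78)

t = z/height = 14.25/17 = 0.838235
s = 1 + (scale-1)·z/height = 1 + (0.36-1)·14.25/17 = 0.463529
θ = twist·z/height = -318°·14.25/17 = -266.5588° = -4.652329 rad
cos θ = -0.060024, sin θ = 0.998197 (intermediates below are computed at full precision and shown rounded to 5 d.p.)
v1: (-5,3.5) → rotate → (-3.19357,-5.20107) → ×s → (-1.48031,-2.41085) → (-1.48,-2.41)
v2: (-4.5,0) → rotate → (0.27011,-4.49189) → ×s → (0.12520,-2.08212) → (0.13,-2.08)
v3: (1,-2.5) → rotate → (2.43547,1.14826) → ×s → (1.12891,0.53225) → (1.13,0.53)
v4: (2.5,-2) → rotate → (1.84633,2.61554) → ×s → (0.85583,1.21238) → (0.86,1.21)
v5: (5,0) → rotate → (-0.30012,4.99098) → ×s → (-0.13911,2.31347) → (-0.14,2.31)
v6: (5,2) → rotate → (-2.29651,4.87094) → ×s → (-1.06450,2.25782) → (-1.06,2.26)
v7: (-1.5,3) → rotate → (-2.90456,-1.67737) → ×s → (-1.34635,-0.77751) → (-1.35,-0.78)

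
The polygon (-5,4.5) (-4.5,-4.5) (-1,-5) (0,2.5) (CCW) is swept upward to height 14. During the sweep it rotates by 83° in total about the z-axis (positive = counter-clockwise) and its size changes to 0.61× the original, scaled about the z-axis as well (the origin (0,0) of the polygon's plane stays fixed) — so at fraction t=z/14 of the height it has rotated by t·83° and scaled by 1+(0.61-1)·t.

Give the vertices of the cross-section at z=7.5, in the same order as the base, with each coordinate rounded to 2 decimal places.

t = z/height = 7.5/14 = 0.535714
s = 1 + (scale-1)·z/height = 1 + (0.61-1)·7.5/14 = 0.791071
θ = twist·z/height = 83°·7.5/14 = 44.4643° = 0.776048 rad
cos θ = 0.713687, sin θ = 0.700465 (intermediates below are computed at full precision and shown rounded to 5 d.p.)
v1: (-5,4.5) → rotate → (-6.72053,-0.29073) → ×s → (-5.31642,-0.22999) → (-5.32,-0.23)
v2: (-4.5,-4.5) → rotate → (-0.05950,-6.36368) → ×s → (-0.04707,-5.03413) → (-0.05,-5.03)
v3: (-1,-5) → rotate → (2.78864,-4.26890) → ×s → (2.20601,-3.37701) → (2.21,-3.38)
v4: (0,2.5) → rotate → (-1.75116,1.78422) → ×s → (-1.38529,1.41144) → (-1.39,1.41)

Cross-section at z=7.5: (-5.32,-0.23) (-0.05,-5.03) (2.21,-3.38) (-1.39,1.41)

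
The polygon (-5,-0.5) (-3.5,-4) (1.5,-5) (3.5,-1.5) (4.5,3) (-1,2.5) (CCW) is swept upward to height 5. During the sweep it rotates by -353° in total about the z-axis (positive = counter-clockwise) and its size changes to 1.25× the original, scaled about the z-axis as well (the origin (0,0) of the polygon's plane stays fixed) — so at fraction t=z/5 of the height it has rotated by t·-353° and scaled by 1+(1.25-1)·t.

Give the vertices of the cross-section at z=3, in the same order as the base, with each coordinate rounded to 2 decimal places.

Cross-section at z=3: (5.19,-2.54) (5.84,1.79) (1.56,5.80) (-2.51,3.59) (-6.22,-0.21) (-0.54,-3.05)

t = z/height = 3/5 = 0.6
s = 1 + (scale-1)·z/height = 1 + (1.25-1)·3/5 = 1.150000
θ = twist·z/height = -353°·3/5 = -211.8000° = -3.696607 rad
cos θ = -0.849893, sin θ = 0.526956 (intermediates below are computed at full precision and shown rounded to 5 d.p.)
v1: (-5,-0.5) → rotate → (4.51294,-2.20983) → ×s → (5.18988,-2.54131) → (5.19,-2.54)
v2: (-3.5,-4) → rotate → (5.08245,1.55523) → ×s → (5.84481,1.78851) → (5.84,1.79)
v3: (1.5,-5) → rotate → (1.35994,5.03990) → ×s → (1.56393,5.79588) → (1.56,5.80)
v4: (3.5,-1.5) → rotate → (-2.18419,3.11918) → ×s → (-2.51182,3.58706) → (-2.51,3.59)
v5: (4.5,3) → rotate → (-5.40538,-0.17838) → ×s → (-6.21619,-0.20513) → (-6.22,-0.21)
v6: (-1,2.5) → rotate → (-0.46750,-2.65169) → ×s → (-0.53762,-3.04944) → (-0.54,-3.05)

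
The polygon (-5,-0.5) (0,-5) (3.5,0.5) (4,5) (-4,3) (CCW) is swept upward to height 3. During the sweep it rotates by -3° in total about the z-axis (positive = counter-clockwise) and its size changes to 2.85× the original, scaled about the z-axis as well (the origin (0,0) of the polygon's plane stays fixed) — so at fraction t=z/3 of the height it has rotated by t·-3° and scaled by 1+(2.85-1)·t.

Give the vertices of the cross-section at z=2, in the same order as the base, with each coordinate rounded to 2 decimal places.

t = z/height = 2/3 = 0.666667
s = 1 + (scale-1)·z/height = 1 + (2.85-1)·2/3 = 2.233333
θ = twist·z/height = -3°·2/3 = -2.0000° = -0.034907 rad
cos θ = 0.999391, sin θ = -0.034899 (intermediates below are computed at full precision and shown rounded to 5 d.p.)
v1: (-5,-0.5) → rotate → (-5.01440,-0.32520) → ×s → (-11.19884,-0.72628) → (-11.20,-0.73)
v2: (0,-5) → rotate → (-0.17450,-4.99695) → ×s → (-0.38971,-11.15986) → (-0.39,-11.16)
v3: (3.5,0.5) → rotate → (3.51532,0.37755) → ×s → (7.85088,0.84319) → (7.85,0.84)
v4: (4,5) → rotate → (4.17206,4.85736) → ×s → (9.31760,10.84810) → (9.32,10.85)
v5: (-4,3) → rotate → (-3.89286,3.13777) → ×s → (-8.69406,7.00769) → (-8.69,7.01)

Cross-section at z=2: (-11.20,-0.73) (-0.39,-11.16) (7.85,0.84) (9.32,10.85) (-8.69,7.01)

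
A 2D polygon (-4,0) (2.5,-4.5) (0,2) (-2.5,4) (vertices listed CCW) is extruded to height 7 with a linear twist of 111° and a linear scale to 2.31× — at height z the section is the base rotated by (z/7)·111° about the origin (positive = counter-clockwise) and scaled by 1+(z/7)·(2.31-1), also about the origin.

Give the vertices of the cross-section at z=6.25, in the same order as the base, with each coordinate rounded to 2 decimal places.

t = z/height = 6.25/7 = 0.892857
s = 1 + (scale-1)·z/height = 1 + (2.31-1)·6.25/7 = 2.169643
θ = twist·z/height = 111°·6.25/7 = 99.1071° = 1.729746 rad
cos θ = -0.158281, sin θ = 0.987394 (intermediates below are computed at full precision and shown rounded to 5 d.p.)
v1: (-4,0) → rotate → (0.63312,-3.94958) → ×s → (1.37365,-8.56917) → (1.37,-8.57)
v2: (2.5,-4.5) → rotate → (4.04757,3.18075) → ×s → (8.78178,6.90109) → (8.78,6.90)
v3: (0,2) → rotate → (-1.97479,-0.31656) → ×s → (-4.28459,-0.68683) → (-4.28,-0.69)
v4: (-2.5,4) → rotate → (-3.55387,-3.10161) → ×s → (-7.71064,-6.72939) → (-7.71,-6.73)

Cross-section at z=6.25: (1.37,-8.57) (8.78,6.90) (-4.28,-0.69) (-7.71,-6.73)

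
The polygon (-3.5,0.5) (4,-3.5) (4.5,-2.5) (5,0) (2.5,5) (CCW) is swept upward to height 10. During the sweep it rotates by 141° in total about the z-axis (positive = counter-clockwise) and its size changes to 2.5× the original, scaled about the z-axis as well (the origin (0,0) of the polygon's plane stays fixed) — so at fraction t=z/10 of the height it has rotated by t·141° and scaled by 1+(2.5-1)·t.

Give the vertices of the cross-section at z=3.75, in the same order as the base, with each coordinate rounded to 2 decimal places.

Cross-section at z=3.75: (-3.92,-3.89) (8.13,1.68) (7.36,3.25) (4.72,6.23) (-3.87,7.83)

t = z/height = 3.75/10 = 0.375
s = 1 + (scale-1)·z/height = 1 + (2.5-1)·3.75/10 = 1.562500
θ = twist·z/height = 141°·3.75/10 = 52.8750° = 0.922843 rad
cos θ = 0.603556, sin θ = 0.797321 (intermediates below are computed at full precision and shown rounded to 5 d.p.)
v1: (-3.5,0.5) → rotate → (-2.51111,-2.48884) → ×s → (-3.92360,-3.88882) → (-3.92,-3.89)
v2: (4,-3.5) → rotate → (5.20485,1.07684) → ×s → (8.13257,1.68256) → (8.13,1.68)
v3: (4.5,-2.5) → rotate → (4.70930,2.07905) → ×s → (7.35829,3.24852) → (7.36,3.25)
v4: (5,0) → rotate → (3.01778,3.98660) → ×s → (4.71528,6.22907) → (4.72,6.23)
v5: (2.5,5) → rotate → (-2.47771,5.01108) → ×s → (-3.87143,7.82981) → (-3.87,7.83)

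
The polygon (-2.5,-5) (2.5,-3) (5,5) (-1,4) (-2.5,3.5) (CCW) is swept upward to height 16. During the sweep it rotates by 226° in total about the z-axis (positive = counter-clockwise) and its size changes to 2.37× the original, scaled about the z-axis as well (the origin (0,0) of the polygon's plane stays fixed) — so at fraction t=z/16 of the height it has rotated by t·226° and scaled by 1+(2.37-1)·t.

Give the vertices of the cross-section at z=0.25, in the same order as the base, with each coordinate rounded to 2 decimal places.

Cross-section at z=0.25: (-2.23,-5.25) (2.74,-2.90) (4.78,5.41) (-1.27,4.01) (-2.77,3.41)

t = z/height = 0.25/16 = 0.015625
s = 1 + (scale-1)·z/height = 1 + (2.37-1)·0.25/16 = 1.021406
θ = twist·z/height = 226°·0.25/16 = 3.5313° = 0.061632 rad
cos θ = 0.998101, sin θ = 0.061593 (intermediates below are computed at full precision and shown rounded to 5 d.p.)
v1: (-2.5,-5) → rotate → (-2.18729,-5.14449) → ×s → (-2.23411,-5.25461) → (-2.23,-5.25)
v2: (2.5,-3) → rotate → (2.68003,-2.84032) → ×s → (2.73740,-2.90112) → (2.74,-2.90)
v3: (5,5) → rotate → (4.68254,5.29847) → ×s → (4.78278,5.41189) → (4.78,5.41)
v4: (-1,4) → rotate → (-1.24447,3.93081) → ×s → (-1.27111,4.01496) → (-1.27,4.01)
v5: (-2.5,3.5) → rotate → (-2.71083,3.33937) → ×s → (-2.76886,3.41086) → (-2.77,3.41)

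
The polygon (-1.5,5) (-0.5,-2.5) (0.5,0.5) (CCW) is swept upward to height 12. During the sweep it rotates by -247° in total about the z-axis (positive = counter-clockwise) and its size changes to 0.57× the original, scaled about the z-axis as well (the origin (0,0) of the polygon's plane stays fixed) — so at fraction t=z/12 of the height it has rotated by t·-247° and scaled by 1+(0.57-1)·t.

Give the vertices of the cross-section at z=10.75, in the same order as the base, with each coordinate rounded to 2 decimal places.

Cross-section at z=10.75: (-1.33,-2.92) (1.24,0.95) (-0.43,-0.03)

t = z/height = 10.75/12 = 0.895833
s = 1 + (scale-1)·z/height = 1 + (0.57-1)·10.75/12 = 0.614792
θ = twist·z/height = -247°·10.75/12 = -221.2708° = -3.861905 rad
cos θ = -0.751600, sin θ = 0.659619 (intermediates below are computed at full precision and shown rounded to 5 d.p.)
v1: (-1.5,5) → rotate → (-2.17070,-4.74743) → ×s → (-1.33453,-2.91868) → (-1.33,-2.92)
v2: (-0.5,-2.5) → rotate → (2.02485,1.54919) → ×s → (1.24486,0.95243) → (1.24,0.95)
v3: (0.5,0.5) → rotate → (-0.70561,-0.04599) → ×s → (-0.43380,-0.02827) → (-0.43,-0.03)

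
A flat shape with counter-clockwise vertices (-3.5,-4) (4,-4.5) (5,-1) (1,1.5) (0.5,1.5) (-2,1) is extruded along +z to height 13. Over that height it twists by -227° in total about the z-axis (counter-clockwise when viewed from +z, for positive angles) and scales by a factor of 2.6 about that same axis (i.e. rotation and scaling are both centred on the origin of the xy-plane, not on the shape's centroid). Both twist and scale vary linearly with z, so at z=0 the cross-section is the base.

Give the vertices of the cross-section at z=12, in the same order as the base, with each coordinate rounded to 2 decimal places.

Cross-section at z=12: (12.43,4.35) (-3.12,14.58) (-9.55,8.26) (-3.99,-2.01) (-2.91,-2.62) (3.09,-4.60)

t = z/height = 12/13 = 0.923077
s = 1 + (scale-1)·z/height = 1 + (2.6-1)·12/13 = 2.476923
θ = twist·z/height = -227°·12/13 = -209.5385° = -3.657136 rad
cos θ = -0.870025, sin θ = 0.493008 (intermediates below are computed at full precision and shown rounded to 5 d.p.)
v1: (-3.5,-4) → rotate → (5.01712,1.75457) → ×s → (12.42702,4.34594) → (12.43,4.35)
v2: (4,-4.5) → rotate → (-1.26157,5.88714) → ×s → (-3.12480,14.58200) → (-3.12,14.58)
v3: (5,-1) → rotate → (-3.85712,3.33506) → ×s → (-9.55378,8.26070) → (-9.55,8.26)
v4: (1,1.5) → rotate → (-1.60954,-0.81203) → ×s → (-3.98670,-2.01134) → (-3.99,-2.01)
v5: (0.5,1.5) → rotate → (-1.17452,-1.05853) → ×s → (-2.90921,-2.62191) → (-2.91,-2.62)
v6: (-2,1) → rotate → (1.24704,-1.85604) → ×s → (3.08883,-4.59727) → (3.09,-4.60)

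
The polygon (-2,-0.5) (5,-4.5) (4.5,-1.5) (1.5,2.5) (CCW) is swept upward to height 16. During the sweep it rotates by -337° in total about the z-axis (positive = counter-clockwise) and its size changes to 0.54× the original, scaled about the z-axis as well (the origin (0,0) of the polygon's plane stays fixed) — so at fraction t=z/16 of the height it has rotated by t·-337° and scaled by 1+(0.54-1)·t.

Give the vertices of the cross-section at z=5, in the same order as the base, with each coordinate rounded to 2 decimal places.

t = z/height = 5/16 = 0.3125
s = 1 + (scale-1)·z/height = 1 + (0.54-1)·5/16 = 0.856250
θ = twist·z/height = -337°·5/16 = -105.3125° = -1.838050 rad
cos θ = -0.264083, sin θ = -0.964500 (intermediates below are computed at full precision and shown rounded to 5 d.p.)
v1: (-2,-0.5) → rotate → (0.04592,2.06104) → ×s → (0.03932,1.76477) → (0.04,1.76)
v2: (5,-4.5) → rotate → (-5.66067,-3.63412) → ×s → (-4.84695,-3.11172) → (-4.85,-3.11)
v3: (4.5,-1.5) → rotate → (-2.63513,-3.94412) → ×s → (-2.25633,-3.37716) → (-2.26,-3.38)
v4: (1.5,2.5) → rotate → (2.01512,-2.10696) → ×s → (1.72545,-1.80408) → (1.73,-1.80)

Cross-section at z=5: (0.04,1.76) (-4.85,-3.11) (-2.26,-3.38) (1.73,-1.80)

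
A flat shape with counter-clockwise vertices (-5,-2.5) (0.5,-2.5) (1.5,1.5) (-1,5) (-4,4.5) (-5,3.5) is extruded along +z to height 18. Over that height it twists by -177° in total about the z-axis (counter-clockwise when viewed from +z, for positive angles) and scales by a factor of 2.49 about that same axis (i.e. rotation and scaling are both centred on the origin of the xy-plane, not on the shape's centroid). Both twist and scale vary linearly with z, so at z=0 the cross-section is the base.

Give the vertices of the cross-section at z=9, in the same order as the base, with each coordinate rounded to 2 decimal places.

t = z/height = 9/18 = 0.5
s = 1 + (scale-1)·z/height = 1 + (2.49-1)·9/18 = 1.745000
θ = twist·z/height = -177°·9/18 = -88.5000° = -1.544616 rad
cos θ = 0.026177, sin θ = -0.999657 (intermediates below are computed at full precision and shown rounded to 5 d.p.)
v1: (-5,-2.5) → rotate → (-2.63003,4.93284) → ×s → (-4.58940,8.60781) → (-4.59,8.61)
v2: (0.5,-2.5) → rotate → (-2.48605,-0.56527) → ×s → (-4.33817,-0.98640) → (-4.34,-0.99)
v3: (1.5,1.5) → rotate → (1.53875,-1.46022) → ×s → (2.68512,-2.54808) → (2.69,-2.55)
v4: (-1,5) → rotate → (4.97211,1.13054) → ×s → (8.67633,1.97280) → (8.68,1.97)
v5: (-4,4.5) → rotate → (4.39375,4.11643) → ×s → (7.66709,7.18316) → (7.67,7.18)
v6: (-5,3.5) → rotate → (3.36792,5.08991) → ×s → (5.87701,8.88189) → (5.88,8.88)

Cross-section at z=9: (-4.59,8.61) (-4.34,-0.99) (2.69,-2.55) (8.68,1.97) (7.67,7.18) (5.88,8.88)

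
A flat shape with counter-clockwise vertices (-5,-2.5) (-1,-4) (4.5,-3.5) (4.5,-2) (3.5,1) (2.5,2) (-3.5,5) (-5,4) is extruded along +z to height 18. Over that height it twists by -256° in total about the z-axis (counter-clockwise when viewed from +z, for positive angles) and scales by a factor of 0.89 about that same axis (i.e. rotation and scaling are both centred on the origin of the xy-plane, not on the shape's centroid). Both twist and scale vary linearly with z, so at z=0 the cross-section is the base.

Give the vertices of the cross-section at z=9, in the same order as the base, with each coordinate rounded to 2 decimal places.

Cross-section at z=9: (1.05,5.18) (-2.40,3.07) (-5.22,-1.31) (-4.11,-2.19) (-1.29,-3.19) (0.03,-3.03) (5.76,-0.30) (5.89,1.40)

t = z/height = 9/18 = 0.5
s = 1 + (scale-1)·z/height = 1 + (0.89-1)·9/18 = 0.945000
θ = twist·z/height = -256°·9/18 = -128.0000° = -2.234021 rad
cos θ = -0.615661, sin θ = -0.788011 (intermediates below are computed at full precision and shown rounded to 5 d.p.)
v1: (-5,-2.5) → rotate → (1.10828,5.47921) → ×s → (1.04733,5.17785) → (1.05,5.18)
v2: (-1,-4) → rotate → (-2.53638,3.25066) → ×s → (-2.39688,3.07187) → (-2.40,3.07)
v3: (4.5,-3.5) → rotate → (-5.52851,-1.39123) → ×s → (-5.22445,-1.31472) → (-5.22,-1.31)
v4: (4.5,-2) → rotate → (-4.34650,-2.31473) → ×s → (-4.10744,-2.18742) → (-4.11,-2.19)
v5: (3.5,1) → rotate → (-1.36680,-3.37370) → ×s → (-1.29163,-3.18815) → (-1.29,-3.19)
v6: (2.5,2) → rotate → (0.03687,-3.20135) → ×s → (0.03484,-3.02528) → (0.03,-3.03)
v7: (-3.5,5) → rotate → (6.09487,-0.32027) → ×s → (5.75965,-0.30265) → (5.76,-0.30)
v8: (-5,4) → rotate → (6.23035,1.47741) → ×s → (5.88768,1.39615) → (5.89,1.40)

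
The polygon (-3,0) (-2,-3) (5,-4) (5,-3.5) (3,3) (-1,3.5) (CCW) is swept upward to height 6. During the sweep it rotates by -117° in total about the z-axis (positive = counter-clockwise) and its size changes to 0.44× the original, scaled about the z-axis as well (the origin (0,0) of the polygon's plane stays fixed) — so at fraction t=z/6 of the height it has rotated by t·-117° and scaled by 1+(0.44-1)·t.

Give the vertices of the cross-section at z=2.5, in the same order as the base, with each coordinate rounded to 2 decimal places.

t = z/height = 2.5/6 = 0.416667
s = 1 + (scale-1)·z/height = 1 + (0.44-1)·2.5/6 = 0.766667
θ = twist·z/height = -117°·2.5/6 = -48.7500° = -0.850848 rad
cos θ = 0.659346, sin θ = -0.751840 (intermediates below are computed at full precision and shown rounded to 5 d.p.)
v1: (-3,0) → rotate → (-1.97804,2.25552) → ×s → (-1.51650,1.72923) → (-1.52,1.73)
v2: (-2,-3) → rotate → (-3.57421,-0.47436) → ×s → (-2.74023,-0.36367) → (-2.74,-0.36)
v3: (5,-4) → rotate → (0.28937,-6.39658) → ×s → (0.22185,-4.90405) → (0.22,-4.90)
v4: (5,-3.5) → rotate → (0.66529,-6.06691) → ×s → (0.51006,-4.65130) → (0.51,-4.65)
v5: (3,3) → rotate → (4.23356,-0.27748) → ×s → (3.24573,-0.21274) → (3.25,-0.21)
v6: (-1,3.5) → rotate → (1.97209,3.05955) → ×s → (1.51194,2.34566) → (1.51,2.35)

Cross-section at z=2.5: (-1.52,1.73) (-2.74,-0.36) (0.22,-4.90) (0.51,-4.65) (3.25,-0.21) (1.51,2.35)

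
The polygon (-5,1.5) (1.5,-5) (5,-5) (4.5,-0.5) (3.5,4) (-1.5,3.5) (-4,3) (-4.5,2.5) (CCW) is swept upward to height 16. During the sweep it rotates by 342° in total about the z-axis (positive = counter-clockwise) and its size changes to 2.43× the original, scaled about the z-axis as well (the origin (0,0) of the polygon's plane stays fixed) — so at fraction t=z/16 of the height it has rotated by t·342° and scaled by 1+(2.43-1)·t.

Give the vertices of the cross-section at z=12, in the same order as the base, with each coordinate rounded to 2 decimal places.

Cross-section at z=12: (5.44,9.35) (-10.80,-0.60) (-12.50,-7.66) (-3.18,-8.83) (6.37,-8.99) (7.78,1.33) (7.98,6.61) (7.22,7.86)

t = z/height = 12/16 = 0.75
s = 1 + (scale-1)·z/height = 1 + (2.43-1)·12/16 = 2.072500
θ = twist·z/height = 342°·12/16 = 256.5000° = 4.476770 rad
cos θ = -0.233445, sin θ = -0.972370 (intermediates below are computed at full precision and shown rounded to 5 d.p.)
v1: (-5,1.5) → rotate → (2.62578,4.51168) → ×s → (5.44193,9.35046) → (5.44,9.35)
v2: (1.5,-5) → rotate → (-5.21202,-0.29133) → ×s → (-10.80191,-0.60378) → (-10.80,-0.60)
v3: (5,-5) → rotate → (-6.02908,-3.69462) → ×s → (-12.49526,-7.65711) → (-12.50,-7.66)
v4: (4.5,-0.5) → rotate → (-1.53669,-4.25894) → ×s → (-3.18479,-8.82666) → (-3.18,-8.83)
v5: (3.5,4) → rotate → (3.07242,-4.33708) → ×s → (6.36759,-8.98859) → (6.37,-8.99)
v6: (-1.5,3.5) → rotate → (3.75346,0.64150) → ×s → (7.77905,1.32950) → (7.78,1.33)
v7: (-4,3) → rotate → (3.85089,3.18914) → ×s → (7.98097,6.60950) → (7.98,6.61)
v8: (-4.5,2.5) → rotate → (3.48143,3.79205) → ×s → (7.21526,7.85903) → (7.22,7.86)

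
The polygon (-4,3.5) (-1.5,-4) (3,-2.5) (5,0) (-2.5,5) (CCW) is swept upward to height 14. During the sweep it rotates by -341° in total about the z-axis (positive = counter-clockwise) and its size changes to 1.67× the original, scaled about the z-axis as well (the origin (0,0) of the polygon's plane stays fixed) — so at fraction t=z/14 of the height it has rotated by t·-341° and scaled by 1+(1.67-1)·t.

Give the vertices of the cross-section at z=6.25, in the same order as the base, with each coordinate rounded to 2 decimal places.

Cross-section at z=6.25: (6.72,-1.60) (-0.70,5.51) (-4.96,1.06) (-5.75,-3.03) (5.90,-4.23)

t = z/height = 6.25/14 = 0.446429
s = 1 + (scale-1)·z/height = 1 + (1.67-1)·6.25/14 = 1.299107
θ = twist·z/height = -341°·6.25/14 = -152.2321° = -2.656952 rad
cos θ = -0.884842, sin θ = -0.465890 (intermediates below are computed at full precision and shown rounded to 5 d.p.)
v1: (-4,3.5) → rotate → (5.16999,-1.23339) → ×s → (6.71637,-1.60230) → (6.72,-1.60)
v2: (-1.5,-4) → rotate → (-0.53630,4.23821) → ×s → (-0.69671,5.50588) → (-0.70,5.51)
v3: (3,-2.5) → rotate → (-3.81925,0.81444) → ×s → (-4.96162,1.05804) → (-4.96,1.06)
v4: (5,0) → rotate → (-4.42421,-2.32945) → ×s → (-5.74753,-3.02621) → (-5.75,-3.03)
v5: (-2.5,5) → rotate → (4.54156,-3.25949) → ×s → (5.89997,-4.23442) → (5.90,-4.23)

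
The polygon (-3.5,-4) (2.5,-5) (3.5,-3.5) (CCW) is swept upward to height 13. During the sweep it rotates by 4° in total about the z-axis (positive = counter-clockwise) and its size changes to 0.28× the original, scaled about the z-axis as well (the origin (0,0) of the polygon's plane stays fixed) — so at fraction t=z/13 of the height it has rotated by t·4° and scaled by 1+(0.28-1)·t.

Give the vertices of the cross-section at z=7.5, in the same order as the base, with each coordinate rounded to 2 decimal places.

Cross-section at z=7.5: (-1.95,-2.42) (1.58,-2.86) (2.13,-1.96)

t = z/height = 7.5/13 = 0.576923
s = 1 + (scale-1)·z/height = 1 + (0.28-1)·7.5/13 = 0.584615
θ = twist·z/height = 4°·7.5/13 = 2.3077° = 0.040277 rad
cos θ = 0.999189, sin θ = 0.040266 (intermediates below are computed at full precision and shown rounded to 5 d.p.)
v1: (-3.5,-4) → rotate → (-3.33610,-4.13769) → ×s → (-1.95033,-2.41896) → (-1.95,-2.42)
v2: (2.5,-5) → rotate → (2.69930,-4.89528) → ×s → (1.57805,-2.86186) → (1.58,-2.86)
v3: (3.5,-3.5) → rotate → (3.63809,-3.35623) → ×s → (2.12688,-1.96210) → (2.13,-1.96)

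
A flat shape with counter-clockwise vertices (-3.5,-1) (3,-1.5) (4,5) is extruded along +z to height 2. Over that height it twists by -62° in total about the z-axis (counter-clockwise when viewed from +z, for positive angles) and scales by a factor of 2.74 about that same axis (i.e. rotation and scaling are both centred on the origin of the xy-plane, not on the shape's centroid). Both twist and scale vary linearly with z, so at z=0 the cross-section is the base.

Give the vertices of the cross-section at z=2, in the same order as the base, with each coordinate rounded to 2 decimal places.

t = z/height = 2/2 = 1
s = 1 + (scale-1)·z/height = 1 + (2.74-1)·2/2 = 2.740000
θ = twist·z/height = -62°·2/2 = -62.0000° = -1.082104 rad
cos θ = 0.469472, sin θ = -0.882948 (intermediates below are computed at full precision and shown rounded to 5 d.p.)
v1: (-3.5,-1) → rotate → (-2.52610,2.62085) → ×s → (-6.92151,7.18112) → (-6.92,7.18)
v2: (3,-1.5) → rotate → (0.08399,-3.35305) → ×s → (0.23014,-9.18736) → (0.23,-9.19)
v3: (4,5) → rotate → (6.29262,-1.18443) → ×s → (17.24179,-3.24535) → (17.24,-3.25)

Cross-section at z=2: (-6.92,7.18) (0.23,-9.19) (17.24,-3.25)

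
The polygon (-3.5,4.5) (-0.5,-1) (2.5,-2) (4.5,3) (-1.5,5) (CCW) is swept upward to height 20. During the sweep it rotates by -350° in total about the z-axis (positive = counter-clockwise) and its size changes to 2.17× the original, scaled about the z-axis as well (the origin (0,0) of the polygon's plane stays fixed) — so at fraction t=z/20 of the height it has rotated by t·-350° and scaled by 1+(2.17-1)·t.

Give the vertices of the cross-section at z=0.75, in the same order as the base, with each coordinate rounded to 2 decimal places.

Cross-section at z=0.75: (-2.49,5.40) (-0.75,-0.90) (2.07,-2.63) (5.29,1.98) (-0.34,5.44)

t = z/height = 0.75/20 = 0.0375
s = 1 + (scale-1)·z/height = 1 + (2.17-1)·0.75/20 = 1.043875
θ = twist·z/height = -350°·0.75/20 = -13.1250° = -0.229074 rad
cos θ = 0.973877, sin θ = -0.227076 (intermediates below are computed at full precision and shown rounded to 5 d.p.)
v1: (-3.5,4.5) → rotate → (-2.38673,5.17721) → ×s → (-2.49144,5.40436) → (-2.49,5.40)
v2: (-0.5,-1) → rotate → (-0.71401,-0.86034) → ×s → (-0.74534,-0.89809) → (-0.75,-0.90)
v3: (2.5,-2) → rotate → (1.98054,-2.51544) → ×s → (2.06744,-2.62581) → (2.07,-2.63)
v4: (4.5,3) → rotate → (5.06368,1.89979) → ×s → (5.28584,1.98314) → (5.29,1.98)
v5: (-1.5,5) → rotate → (-0.32543,5.21000) → ×s → (-0.33971,5.43859) → (-0.34,5.44)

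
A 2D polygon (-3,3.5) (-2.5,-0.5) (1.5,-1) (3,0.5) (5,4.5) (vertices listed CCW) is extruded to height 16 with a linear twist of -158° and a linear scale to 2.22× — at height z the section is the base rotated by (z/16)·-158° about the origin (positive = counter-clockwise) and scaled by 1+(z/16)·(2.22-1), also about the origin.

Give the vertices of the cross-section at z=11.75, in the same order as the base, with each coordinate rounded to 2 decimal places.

t = z/height = 11.75/16 = 0.734375
s = 1 + (scale-1)·z/height = 1 + (2.22-1)·11.75/16 = 1.895938
θ = twist·z/height = -158°·11.75/16 = -116.0313° = -2.025127 rad
cos θ = -0.438861, sin θ = -0.898555 (intermediates below are computed at full precision and shown rounded to 5 d.p.)
v1: (-3,3.5) → rotate → (4.46153,1.15965) → ×s → (8.45877,2.19862) → (8.46,2.20)
v2: (-2.5,-0.5) → rotate → (0.64788,2.46582) → ×s → (1.22833,4.67504) → (1.23,4.68)
v3: (1.5,-1) → rotate → (-1.55685,-0.90897) → ×s → (-2.95168,-1.72335) → (-2.95,-1.72)
v4: (3,0.5) → rotate → (-0.86731,-2.91510) → ×s → (-1.64436,-5.52684) → (-1.64,-5.53)
v5: (5,4.5) → rotate → (1.84919,-6.46765) → ×s → (3.50595,-12.26226) → (3.51,-12.26)

Cross-section at z=11.75: (8.46,2.20) (1.23,4.68) (-2.95,-1.72) (-1.64,-5.53) (3.51,-12.26)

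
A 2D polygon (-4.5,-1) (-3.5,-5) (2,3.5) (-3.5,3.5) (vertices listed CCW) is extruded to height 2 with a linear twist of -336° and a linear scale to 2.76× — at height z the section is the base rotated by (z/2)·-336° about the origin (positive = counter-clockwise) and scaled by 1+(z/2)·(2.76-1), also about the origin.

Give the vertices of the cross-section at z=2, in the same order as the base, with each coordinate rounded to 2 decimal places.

Cross-section at z=2: (-10.22,-7.57) (-3.21,-16.54) (1.11,11.07) (-12.75,4.90)

t = z/height = 2/2 = 1
s = 1 + (scale-1)·z/height = 1 + (2.76-1)·2/2 = 2.760000
θ = twist·z/height = -336°·2/2 = -336.0000° = -5.864306 rad
cos θ = 0.913545, sin θ = 0.406737 (intermediates below are computed at full precision and shown rounded to 5 d.p.)
v1: (-4.5,-1) → rotate → (-3.70422,-2.74386) → ×s → (-10.22364,-7.57305) → (-10.22,-7.57)
v2: (-3.5,-5) → rotate → (-1.16373,-5.99131) → ×s → (-3.21188,-16.53600) → (-3.21,-16.54)
v3: (2,3.5) → rotate → (0.40351,4.01088) → ×s → (1.11369,11.07004) → (1.11,11.07)
v4: (-3.5,3.5) → rotate → (-4.62099,1.77383) → ×s → (-12.75393,4.89577) → (-12.75,4.90)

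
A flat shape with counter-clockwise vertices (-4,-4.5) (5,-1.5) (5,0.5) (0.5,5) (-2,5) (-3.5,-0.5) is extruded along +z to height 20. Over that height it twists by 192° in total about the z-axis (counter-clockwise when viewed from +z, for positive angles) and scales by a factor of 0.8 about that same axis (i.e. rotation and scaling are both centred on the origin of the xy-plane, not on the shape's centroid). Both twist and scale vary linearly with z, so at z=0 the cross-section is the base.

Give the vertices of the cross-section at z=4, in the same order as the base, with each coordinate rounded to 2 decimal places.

Cross-section at z=4: (-0.33,-5.77) (4.66,1.85) (3.46,3.36) (-2.61,4.06) (-4.49,2.57) (-2.34,-2.46)

t = z/height = 4/20 = 0.2
s = 1 + (scale-1)·z/height = 1 + (0.8-1)·4/20 = 0.960000
θ = twist·z/height = 192°·4/20 = 38.4000° = 0.670206 rad
cos θ = 0.783693, sin θ = 0.621148 (intermediates below are computed at full precision and shown rounded to 5 d.p.)
v1: (-4,-4.5) → rotate → (-0.33961,-6.01121) → ×s → (-0.32602,-5.77076) → (-0.33,-5.77)
v2: (5,-1.5) → rotate → (4.85019,1.93020) → ×s → (4.65618,1.85299) → (4.66,1.85)
v3: (5,0.5) → rotate → (3.60789,3.49759) → ×s → (3.46358,3.35768) → (3.46,3.36)
v4: (0.5,5) → rotate → (-2.71389,4.22904) → ×s → (-2.60534,4.05988) → (-2.61,4.06)
v5: (-2,5) → rotate → (-4.67313,2.67617) → ×s → (-4.48620,2.56912) → (-4.49,2.57)
v6: (-3.5,-0.5) → rotate → (-2.43235,-2.56586) → ×s → (-2.33506,-2.46323) → (-2.34,-2.46)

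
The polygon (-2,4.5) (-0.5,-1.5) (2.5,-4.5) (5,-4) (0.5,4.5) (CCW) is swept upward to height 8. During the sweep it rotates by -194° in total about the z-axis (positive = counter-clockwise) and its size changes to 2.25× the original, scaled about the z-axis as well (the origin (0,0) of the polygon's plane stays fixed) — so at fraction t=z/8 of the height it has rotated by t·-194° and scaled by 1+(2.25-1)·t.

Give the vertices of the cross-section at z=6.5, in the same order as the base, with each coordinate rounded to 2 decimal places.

Cross-section at z=6.5: (7.18,-6.85) (-0.22,3.18) (-8.11,6.47) (-12.39,3.62) (2.52,-8.77)

t = z/height = 6.5/8 = 0.8125
s = 1 + (scale-1)·z/height = 1 + (2.25-1)·6.5/8 = 2.015625
θ = twist·z/height = -194°·6.5/8 = -157.6250° = -2.751075 rad
cos θ = -0.924712, sin θ = -0.380667 (intermediates below are computed at full precision and shown rounded to 5 d.p.)
v1: (-2,4.5) → rotate → (3.56243,-3.39987) → ×s → (7.18051,-6.85287) → (7.18,-6.85)
v2: (-0.5,-1.5) → rotate → (-0.10864,1.57740) → ×s → (-0.21899,3.17945) → (-0.22,3.18)
v3: (2.5,-4.5) → rotate → (-4.02478,3.20954) → ×s → (-8.11245,6.46922) → (-8.11,6.47)
v4: (5,-4) → rotate → (-6.14623,1.79551) → ×s → (-12.38849,3.61908) → (-12.39,3.62)
v5: (0.5,4.5) → rotate → (1.25065,-4.35154) → ×s → (2.52083,-8.77107) → (2.52,-8.77)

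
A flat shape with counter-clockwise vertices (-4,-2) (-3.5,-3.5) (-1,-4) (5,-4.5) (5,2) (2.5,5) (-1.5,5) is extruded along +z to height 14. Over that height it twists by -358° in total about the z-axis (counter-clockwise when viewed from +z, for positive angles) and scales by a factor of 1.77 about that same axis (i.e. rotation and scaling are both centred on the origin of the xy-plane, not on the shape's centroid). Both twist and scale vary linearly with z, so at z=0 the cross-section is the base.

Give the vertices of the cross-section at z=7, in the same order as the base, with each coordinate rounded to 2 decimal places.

t = z/height = 7/14 = 0.5
s = 1 + (scale-1)·z/height = 1 + (1.77-1)·7/14 = 1.385000
θ = twist·z/height = -358°·7/14 = -179.0000° = -3.124139 rad
cos θ = -0.999848, sin θ = -0.017452 (intermediates below are computed at full precision and shown rounded to 5 d.p.)
v1: (-4,-2) → rotate → (3.96449,2.06951) → ×s → (5.49081,2.86626) → (5.49,2.87)
v2: (-3.5,-3.5) → rotate → (3.43838,3.56055) → ×s → (4.76216,4.93136) → (4.76,4.93)
v3: (-1,-4) → rotate → (0.93004,4.01684) → ×s → (1.28810,5.56333) → (1.29,5.56)
v4: (5,-4.5) → rotate → (-5.07777,4.41205) → ×s → (-7.03272,6.11069) → (-7.03,6.11)
v5: (5,2) → rotate → (-4.96433,-2.08696) → ×s → (-6.87560,-2.89044) → (-6.88,-2.89)
v6: (2.5,5) → rotate → (-2.41236,-5.04287) → ×s → (-3.34111,-6.98437) → (-3.34,-6.98)
v7: (-1.5,5) → rotate → (1.58703,-4.97306) → ×s → (2.19804,-6.88769) → (2.20,-6.89)

Cross-section at z=7: (5.49,2.87) (4.76,4.93) (1.29,5.56) (-7.03,6.11) (-6.88,-2.89) (-3.34,-6.98) (2.20,-6.89)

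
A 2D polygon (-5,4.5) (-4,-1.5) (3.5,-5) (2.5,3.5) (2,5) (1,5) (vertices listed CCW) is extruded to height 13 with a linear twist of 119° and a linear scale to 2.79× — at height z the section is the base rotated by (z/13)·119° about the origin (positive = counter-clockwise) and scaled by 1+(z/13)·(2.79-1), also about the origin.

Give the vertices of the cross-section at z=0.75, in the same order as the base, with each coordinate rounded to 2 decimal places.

t = z/height = 0.75/13 = 0.0576923
s = 1 + (scale-1)·z/height = 1 + (2.79-1)·0.75/13 = 1.103269
θ = twist·z/height = 119°·0.75/13 = 6.8654° = 0.119824 rad
cos θ = 0.992830, sin θ = 0.119537 (intermediates below are computed at full precision and shown rounded to 5 d.p.)
v1: (-5,4.5) → rotate → (-5.50207,3.87005) → ×s → (-6.07026,4.26971) → (-6.07,4.27)
v2: (-4,-1.5) → rotate → (-3.79201,-1.96739) → ×s → (-4.18361,-2.17056) → (-4.18,-2.17)
v3: (3.5,-5) → rotate → (4.07259,-4.54577) → ×s → (4.49316,-5.01521) → (4.49,-5.02)
v4: (2.5,3.5) → rotate → (2.06369,3.77375) → ×s → (2.27681,4.16346) → (2.28,4.16)
v5: (2,5) → rotate → (1.38797,5.20322) → ×s → (1.53131,5.74056) → (1.53,5.74)
v6: (1,5) → rotate → (0.39514,5.08369) → ×s → (0.43595,5.60867) → (0.44,5.61)

Cross-section at z=0.75: (-6.07,4.27) (-4.18,-2.17) (4.49,-5.02) (2.28,4.16) (1.53,5.74) (0.44,5.61)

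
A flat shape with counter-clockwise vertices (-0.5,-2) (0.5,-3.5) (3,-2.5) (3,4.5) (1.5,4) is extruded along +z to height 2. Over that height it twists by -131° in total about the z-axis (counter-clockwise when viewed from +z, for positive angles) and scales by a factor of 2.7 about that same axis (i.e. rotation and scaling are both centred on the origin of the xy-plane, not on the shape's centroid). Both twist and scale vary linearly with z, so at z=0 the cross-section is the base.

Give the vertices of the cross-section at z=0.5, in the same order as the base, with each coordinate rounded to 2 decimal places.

t = z/height = 0.5/2 = 0.25
s = 1 + (scale-1)·z/height = 1 + (2.7-1)·0.5/2 = 1.425000
θ = twist·z/height = -131°·0.5/2 = -32.7500° = -0.571595 rad
cos θ = 0.841039, sin θ = -0.540974 (intermediates below are computed at full precision and shown rounded to 5 d.p.)
v1: (-0.5,-2) → rotate → (-1.50247,-1.41159) → ×s → (-2.14102,-2.01152) → (-2.14,-2.01)
v2: (0.5,-3.5) → rotate → (-1.47289,-3.21412) → ×s → (-2.09887,-4.58013) → (-2.10,-4.58)
v3: (3,-2.5) → rotate → (1.17068,-3.72552) → ×s → (1.66822,-5.30887) → (1.67,-5.31)
v4: (3,4.5) → rotate → (4.95750,2.16175) → ×s → (7.06444,3.08050) → (7.06,3.08)
v5: (1.5,4) → rotate → (3.42546,2.55269) → ×s → (4.88128,3.63759) → (4.88,3.64)

Cross-section at z=0.5: (-2.14,-2.01) (-2.10,-4.58) (1.67,-5.31) (7.06,3.08) (4.88,3.64)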